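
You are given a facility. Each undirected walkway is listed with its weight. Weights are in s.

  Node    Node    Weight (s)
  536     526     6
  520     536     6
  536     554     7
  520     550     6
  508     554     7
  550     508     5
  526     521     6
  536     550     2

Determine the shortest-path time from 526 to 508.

13 s

Compare a few routes:
526 - 536 - 554 - 508: 6+7+7 = 20
526 - 536 - 550 - 508: 6+2+5 = 13
526 - 536 - 520 - 550 - 508: 6+6+6+5 = 23
The minimum is 13 s via 526 - 536 - 550 - 508.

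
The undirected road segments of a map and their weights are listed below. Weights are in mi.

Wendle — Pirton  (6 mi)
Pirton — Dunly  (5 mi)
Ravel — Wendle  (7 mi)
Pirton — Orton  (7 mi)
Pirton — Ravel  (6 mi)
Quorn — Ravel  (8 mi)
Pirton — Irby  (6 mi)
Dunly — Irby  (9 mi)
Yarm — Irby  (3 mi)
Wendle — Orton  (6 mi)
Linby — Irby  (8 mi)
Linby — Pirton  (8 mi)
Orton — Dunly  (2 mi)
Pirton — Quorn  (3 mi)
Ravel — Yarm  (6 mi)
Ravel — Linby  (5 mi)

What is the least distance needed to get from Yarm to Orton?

14 mi

Settle nodes by increasing distance from Yarm:
Yarm: 0
Irby: 3  (via Yarm)
Ravel: 6  (via Yarm)
Pirton: 9  (via Irby)
Linby: 11  (via Irby)
Dunly: 12  (via Irby)
Quorn: 12  (via Pirton)
Wendle: 13  (via Ravel)
Orton: 14  (via Dunly)
Shortest route: Yarm → Irby → Dunly → Orton = 14 mi.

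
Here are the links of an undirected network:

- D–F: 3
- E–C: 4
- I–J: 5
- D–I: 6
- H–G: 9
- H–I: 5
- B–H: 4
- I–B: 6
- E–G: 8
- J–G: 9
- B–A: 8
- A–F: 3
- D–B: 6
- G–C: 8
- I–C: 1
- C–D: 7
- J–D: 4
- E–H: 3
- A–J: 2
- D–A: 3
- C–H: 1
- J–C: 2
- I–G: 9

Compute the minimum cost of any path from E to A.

Settle nodes by increasing distance from E:
E: 0
H: 3  (via E)
C: 4  (via E)
I: 5  (via C)
J: 6  (via C)
B: 7  (via H)
A: 8  (via J)
Shortest route: E–C–J–A = 8.

8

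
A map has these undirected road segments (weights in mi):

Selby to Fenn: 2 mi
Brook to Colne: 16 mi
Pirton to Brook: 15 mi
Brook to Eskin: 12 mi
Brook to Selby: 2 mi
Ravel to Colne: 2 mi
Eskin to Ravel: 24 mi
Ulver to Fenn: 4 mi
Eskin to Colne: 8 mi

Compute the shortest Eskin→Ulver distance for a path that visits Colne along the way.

Best Eskin to Colne: Eskin → Colne costing 8
Best Colne to Ulver: Colne → Brook → Selby → Fenn → Ulver costing 24
Total via Colne: 8 + 24 = 32 mi.

32 mi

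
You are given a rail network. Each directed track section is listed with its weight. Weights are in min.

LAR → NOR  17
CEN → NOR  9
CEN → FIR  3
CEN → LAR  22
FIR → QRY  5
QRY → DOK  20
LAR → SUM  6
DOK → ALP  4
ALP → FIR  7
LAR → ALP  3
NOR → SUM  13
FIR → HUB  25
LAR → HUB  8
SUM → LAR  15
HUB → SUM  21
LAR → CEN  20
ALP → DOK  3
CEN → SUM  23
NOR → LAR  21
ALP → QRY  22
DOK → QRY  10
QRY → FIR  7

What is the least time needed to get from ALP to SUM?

53 min

Running Dijkstra from ALP:
ALP: 0
DOK: 3  (via ALP)
FIR: 7  (via ALP)
QRY: 12  (via FIR)
HUB: 32  (via FIR)
SUM: 53  (via HUB)
Shortest route: ALP → FIR → HUB → SUM = 53 min.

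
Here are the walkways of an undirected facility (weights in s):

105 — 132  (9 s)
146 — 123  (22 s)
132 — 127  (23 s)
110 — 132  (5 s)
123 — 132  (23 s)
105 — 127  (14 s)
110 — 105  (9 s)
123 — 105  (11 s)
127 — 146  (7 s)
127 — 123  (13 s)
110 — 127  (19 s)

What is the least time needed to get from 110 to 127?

Shortest distances from 110:
110: 0
132: 5  (via 110)
105: 9  (via 110)
127: 19  (via 110)
Shortest route: 110–127 = 19 s.

19 s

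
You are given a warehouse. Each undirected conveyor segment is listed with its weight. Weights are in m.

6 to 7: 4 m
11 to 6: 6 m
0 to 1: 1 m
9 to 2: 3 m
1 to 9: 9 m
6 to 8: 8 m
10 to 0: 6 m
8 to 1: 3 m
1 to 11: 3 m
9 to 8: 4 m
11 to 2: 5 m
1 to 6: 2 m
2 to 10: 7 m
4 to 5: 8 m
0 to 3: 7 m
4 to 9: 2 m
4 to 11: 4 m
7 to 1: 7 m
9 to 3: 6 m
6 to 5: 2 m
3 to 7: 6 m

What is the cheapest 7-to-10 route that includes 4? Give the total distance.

Best 7 to 4: 7–6–1–11–4 costing 13
Shortest 4→10: 4–9–2–10 = 12
Total via 4: 13 + 12 = 25 m.

25 m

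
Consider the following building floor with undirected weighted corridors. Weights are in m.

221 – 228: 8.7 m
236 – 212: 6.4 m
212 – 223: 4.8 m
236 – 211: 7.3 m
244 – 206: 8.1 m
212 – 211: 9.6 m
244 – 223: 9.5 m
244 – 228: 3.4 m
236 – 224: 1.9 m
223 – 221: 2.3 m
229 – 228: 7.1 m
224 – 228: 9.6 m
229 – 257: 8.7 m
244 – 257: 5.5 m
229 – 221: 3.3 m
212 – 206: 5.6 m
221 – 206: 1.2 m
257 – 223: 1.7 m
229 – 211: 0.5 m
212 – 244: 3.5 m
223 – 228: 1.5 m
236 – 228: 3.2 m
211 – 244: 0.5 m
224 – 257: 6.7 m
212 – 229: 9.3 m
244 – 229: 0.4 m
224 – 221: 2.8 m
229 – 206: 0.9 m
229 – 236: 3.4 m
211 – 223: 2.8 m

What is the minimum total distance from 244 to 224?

5.3 m

Enumerating some paths:
244 → 211 → 229 → 206 → 221 → 224: 0.5+0.5+0.9+1.2+2.8 = 5.9
244 → 229 → 236 → 224: 0.4+3.4+1.9 = 5.7
244 → 229 → 206 → 221 → 224: 0.4+0.9+1.2+2.8 = 5.3
The minimum is 5.3 m via 244 → 229 → 206 → 221 → 224.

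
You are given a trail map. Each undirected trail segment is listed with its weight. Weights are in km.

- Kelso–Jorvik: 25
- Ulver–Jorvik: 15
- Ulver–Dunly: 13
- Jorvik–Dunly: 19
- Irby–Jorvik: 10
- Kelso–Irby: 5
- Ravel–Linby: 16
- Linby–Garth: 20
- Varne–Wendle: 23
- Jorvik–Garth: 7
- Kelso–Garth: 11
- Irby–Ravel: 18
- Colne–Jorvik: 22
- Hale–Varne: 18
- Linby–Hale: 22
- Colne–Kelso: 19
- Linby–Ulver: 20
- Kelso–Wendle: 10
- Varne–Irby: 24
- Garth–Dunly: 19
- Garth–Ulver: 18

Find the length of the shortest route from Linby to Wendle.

Settle nodes by increasing distance from Linby:
Linby: 0
Ravel: 16  (via Linby)
Ulver: 20  (via Linby)
Garth: 20  (via Linby)
Hale: 22  (via Linby)
Jorvik: 27  (via Garth)
Kelso: 31  (via Garth)
Dunly: 33  (via Ulver)
Irby: 34  (via Ravel)
Varne: 40  (via Hale)
Wendle: 41  (via Kelso)
Shortest route: Linby → Garth → Kelso → Wendle = 41 km.

41 km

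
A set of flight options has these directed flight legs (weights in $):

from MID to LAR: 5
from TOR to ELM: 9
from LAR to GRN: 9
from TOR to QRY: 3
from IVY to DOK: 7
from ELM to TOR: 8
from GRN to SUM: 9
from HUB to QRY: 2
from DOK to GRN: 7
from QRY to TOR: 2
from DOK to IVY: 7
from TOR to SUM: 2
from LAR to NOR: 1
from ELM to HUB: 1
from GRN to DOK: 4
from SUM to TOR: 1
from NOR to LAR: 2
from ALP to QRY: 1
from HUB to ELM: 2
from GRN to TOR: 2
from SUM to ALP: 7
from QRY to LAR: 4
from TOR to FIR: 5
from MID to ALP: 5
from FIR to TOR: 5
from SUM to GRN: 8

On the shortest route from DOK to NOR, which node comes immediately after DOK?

GRN

Enumerating some paths:
DOK–GRN–SUM–TOR–QRY–LAR–NOR: 7+9+1+3+4+1 = 25
DOK–GRN–TOR–SUM–ALP–QRY–LAR–NOR: 7+2+2+7+1+4+1 = 24
DOK–GRN–TOR–ELM–HUB–QRY–LAR–NOR: 7+2+9+1+2+4+1 = 26
DOK–GRN–TOR–QRY–LAR–NOR: 7+2+3+4+1 = 17
The minimum is $17 via DOK–GRN–TOR–QRY–LAR–NOR.
So from DOK the first move is to GRN.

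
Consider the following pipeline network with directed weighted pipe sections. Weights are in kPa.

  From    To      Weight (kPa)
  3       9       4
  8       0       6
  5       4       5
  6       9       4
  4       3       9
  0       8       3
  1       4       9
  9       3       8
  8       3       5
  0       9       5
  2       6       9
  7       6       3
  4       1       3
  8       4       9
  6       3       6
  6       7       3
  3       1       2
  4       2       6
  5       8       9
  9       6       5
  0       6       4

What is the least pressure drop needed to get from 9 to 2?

Compare a few routes:
9 - 6 - 3 - 1 - 4 - 2: 5+6+2+9+6 = 28
9 - 3 - 1 - 4 - 2: 8+2+9+6 = 25
The minimum is 25 kPa via 9 - 3 - 1 - 4 - 2.

25 kPa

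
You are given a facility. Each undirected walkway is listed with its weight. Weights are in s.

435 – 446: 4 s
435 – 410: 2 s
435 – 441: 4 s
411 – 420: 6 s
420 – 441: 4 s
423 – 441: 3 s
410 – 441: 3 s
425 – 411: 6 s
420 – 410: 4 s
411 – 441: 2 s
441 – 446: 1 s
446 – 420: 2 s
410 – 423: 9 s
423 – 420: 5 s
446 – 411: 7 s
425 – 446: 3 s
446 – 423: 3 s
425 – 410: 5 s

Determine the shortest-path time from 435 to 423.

Settle nodes by increasing distance from 435:
435: 0
410: 2  (via 435)
446: 4  (via 435)
441: 4  (via 435)
420: 6  (via 410)
411: 6  (via 441)
425: 7  (via 410)
423: 7  (via 446)
Shortest route: 435–446–423 = 7 s.

7 s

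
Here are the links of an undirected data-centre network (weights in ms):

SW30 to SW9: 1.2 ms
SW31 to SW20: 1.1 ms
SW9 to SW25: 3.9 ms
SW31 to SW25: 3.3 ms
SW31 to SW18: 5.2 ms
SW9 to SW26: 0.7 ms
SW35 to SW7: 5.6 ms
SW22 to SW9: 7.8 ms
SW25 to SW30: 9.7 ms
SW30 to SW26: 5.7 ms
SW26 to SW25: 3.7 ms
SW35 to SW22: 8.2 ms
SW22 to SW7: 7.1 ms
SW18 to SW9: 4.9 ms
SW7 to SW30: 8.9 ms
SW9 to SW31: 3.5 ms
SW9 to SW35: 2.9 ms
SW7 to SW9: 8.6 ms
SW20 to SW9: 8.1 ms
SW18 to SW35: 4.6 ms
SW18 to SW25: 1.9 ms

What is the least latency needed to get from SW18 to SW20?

Enumerating some paths:
SW18–SW31–SW20: 5.2+1.1 = 6.3
SW18–SW9–SW31–SW20: 4.9+3.5+1.1 = 9.5
The minimum is 6.3 ms via SW18–SW31–SW20.

6.3 ms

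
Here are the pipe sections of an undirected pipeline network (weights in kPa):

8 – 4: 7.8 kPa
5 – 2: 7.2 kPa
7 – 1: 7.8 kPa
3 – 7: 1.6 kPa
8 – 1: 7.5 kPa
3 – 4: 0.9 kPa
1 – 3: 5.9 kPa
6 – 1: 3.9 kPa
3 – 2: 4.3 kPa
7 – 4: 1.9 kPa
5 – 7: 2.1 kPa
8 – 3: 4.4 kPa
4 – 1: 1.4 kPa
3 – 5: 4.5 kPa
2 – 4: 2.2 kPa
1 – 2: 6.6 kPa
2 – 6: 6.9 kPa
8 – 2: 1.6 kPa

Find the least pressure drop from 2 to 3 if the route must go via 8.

6 kPa

Shortest 2→8: 2 → 8 = 1.6
Shortest 8→3: 8 → 3 = 4.4
Total via 8: 1.6 + 4.4 = 6 kPa.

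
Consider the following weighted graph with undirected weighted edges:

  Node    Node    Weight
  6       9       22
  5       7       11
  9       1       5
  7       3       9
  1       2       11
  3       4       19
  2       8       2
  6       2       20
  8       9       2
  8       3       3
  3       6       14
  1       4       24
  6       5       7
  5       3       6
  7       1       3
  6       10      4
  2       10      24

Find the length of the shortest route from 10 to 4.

36

Running Dijkstra from 10:
10: 0
6: 4  (via 10)
5: 11  (via 6)
3: 17  (via 5)
8: 20  (via 3)
2: 22  (via 8)
7: 22  (via 5)
9: 22  (via 8)
1: 25  (via 7)
4: 36  (via 3)
Shortest route: 10 → 6 → 5 → 3 → 4 = 36.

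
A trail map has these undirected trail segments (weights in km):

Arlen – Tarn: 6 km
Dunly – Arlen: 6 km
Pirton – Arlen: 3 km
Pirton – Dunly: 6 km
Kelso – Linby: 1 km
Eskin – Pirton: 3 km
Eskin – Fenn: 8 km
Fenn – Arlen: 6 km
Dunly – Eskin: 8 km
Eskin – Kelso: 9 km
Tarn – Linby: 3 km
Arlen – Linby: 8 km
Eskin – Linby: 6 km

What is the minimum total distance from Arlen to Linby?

Compare a few routes:
Arlen–Tarn–Linby: 6+3 = 9
Arlen–Pirton–Eskin–Linby: 3+3+6 = 12
Arlen–Linby: 8 = 8
The minimum is 8 km via Arlen–Linby.

8 km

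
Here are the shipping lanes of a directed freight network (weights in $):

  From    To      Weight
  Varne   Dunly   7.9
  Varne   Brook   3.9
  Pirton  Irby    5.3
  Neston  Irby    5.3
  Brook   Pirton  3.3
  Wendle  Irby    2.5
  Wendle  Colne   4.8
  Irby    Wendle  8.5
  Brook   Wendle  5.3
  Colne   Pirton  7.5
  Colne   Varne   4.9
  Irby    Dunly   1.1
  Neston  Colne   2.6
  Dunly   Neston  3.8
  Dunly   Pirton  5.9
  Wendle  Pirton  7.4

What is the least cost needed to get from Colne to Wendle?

Compare a few routes:
Colne → Varne → Brook → Wendle: 4.9+3.9+5.3 = 14.1
Colne → Pirton → Irby → Wendle: 7.5+5.3+8.5 = 21.3
Colne → Varne → Dunly → Neston → Irby → Wendle: 4.9+7.9+3.8+5.3+8.5 = 30.4
Colne → Varne → Brook → Pirton → Irby → Wendle: 4.9+3.9+3.3+5.3+8.5 = 25.9
Cheapest is Colne → Varne → Brook → Wendle at $14.1.

$14.1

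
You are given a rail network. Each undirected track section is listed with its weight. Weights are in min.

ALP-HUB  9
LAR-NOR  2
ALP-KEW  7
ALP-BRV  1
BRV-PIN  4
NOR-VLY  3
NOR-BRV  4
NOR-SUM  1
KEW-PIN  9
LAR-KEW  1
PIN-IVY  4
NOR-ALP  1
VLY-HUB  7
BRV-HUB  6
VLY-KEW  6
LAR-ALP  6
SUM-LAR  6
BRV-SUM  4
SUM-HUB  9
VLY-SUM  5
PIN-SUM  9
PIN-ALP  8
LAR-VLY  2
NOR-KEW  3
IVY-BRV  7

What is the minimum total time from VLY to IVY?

12 min

Settle nodes by increasing distance from VLY:
VLY: 0
LAR: 2  (via VLY)
NOR: 3  (via VLY)
KEW: 3  (via LAR)
ALP: 4  (via NOR)
SUM: 4  (via NOR)
BRV: 5  (via ALP)
HUB: 7  (via VLY)
PIN: 9  (via BRV)
IVY: 12  (via BRV)
Shortest route: VLY → NOR → ALP → BRV → IVY = 12 min.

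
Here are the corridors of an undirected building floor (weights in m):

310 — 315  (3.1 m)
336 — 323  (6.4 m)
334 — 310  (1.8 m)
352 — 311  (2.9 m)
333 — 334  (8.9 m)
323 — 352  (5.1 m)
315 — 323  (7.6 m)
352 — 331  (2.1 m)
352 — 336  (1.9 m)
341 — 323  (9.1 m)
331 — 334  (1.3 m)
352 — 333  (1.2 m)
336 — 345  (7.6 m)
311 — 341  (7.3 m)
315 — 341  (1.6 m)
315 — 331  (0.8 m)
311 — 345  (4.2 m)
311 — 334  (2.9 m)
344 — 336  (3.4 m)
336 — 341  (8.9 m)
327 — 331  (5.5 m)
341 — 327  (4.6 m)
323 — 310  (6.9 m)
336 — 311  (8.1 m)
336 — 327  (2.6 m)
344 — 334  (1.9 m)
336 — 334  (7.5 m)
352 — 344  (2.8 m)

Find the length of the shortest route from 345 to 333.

8.3 m

Settle nodes by increasing distance from 345:
345: 0
311: 4.2  (via 345)
352: 7.1  (via 311)
334: 7.1  (via 311)
336: 7.6  (via 345)
333: 8.3  (via 352)
Shortest route: 345–311–352–333 = 8.3 m.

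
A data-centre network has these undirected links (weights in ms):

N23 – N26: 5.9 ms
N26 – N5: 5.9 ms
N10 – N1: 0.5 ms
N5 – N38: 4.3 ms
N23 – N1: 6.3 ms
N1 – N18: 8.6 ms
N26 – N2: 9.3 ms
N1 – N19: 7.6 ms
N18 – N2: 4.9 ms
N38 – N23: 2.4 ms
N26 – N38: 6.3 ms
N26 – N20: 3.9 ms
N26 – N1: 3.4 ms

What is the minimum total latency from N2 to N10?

13.2 ms

Compare a few routes:
N2–N26–N23–N1–N10: 9.3+5.9+6.3+0.5 = 22
N2–N18–N1–N10: 4.9+8.6+0.5 = 14
N2–N26–N1–N10: 9.3+3.4+0.5 = 13.2
The minimum is 13.2 ms via N2–N26–N1–N10.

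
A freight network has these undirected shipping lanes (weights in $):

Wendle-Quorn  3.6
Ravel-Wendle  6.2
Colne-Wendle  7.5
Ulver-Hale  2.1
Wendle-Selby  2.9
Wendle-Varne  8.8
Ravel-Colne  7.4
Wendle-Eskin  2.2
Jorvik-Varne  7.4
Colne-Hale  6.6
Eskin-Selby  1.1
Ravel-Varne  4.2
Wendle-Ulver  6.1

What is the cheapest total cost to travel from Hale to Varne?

Compare a few routes:
Hale → Ulver → Wendle → Varne: 2.1+6.1+8.8 = 17
Hale → Ulver → Wendle → Ravel → Varne: 2.1+6.1+6.2+4.2 = 18.6
Hale → Colne → Wendle → Varne: 6.6+7.5+8.8 = 22.9
Hale → Colne → Ravel → Varne: 6.6+7.4+4.2 = 18.2
Cheapest is Hale → Ulver → Wendle → Varne at $17.

$17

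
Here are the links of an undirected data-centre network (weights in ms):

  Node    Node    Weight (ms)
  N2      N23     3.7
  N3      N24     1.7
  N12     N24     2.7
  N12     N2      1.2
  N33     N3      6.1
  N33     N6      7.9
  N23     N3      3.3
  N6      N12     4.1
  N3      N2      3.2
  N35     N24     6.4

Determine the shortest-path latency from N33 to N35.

14.2 ms

Shortest distances from N33:
N33: 0
N3: 6.1  (via N33)
N24: 7.8  (via N3)
N6: 7.9  (via N33)
N2: 9.3  (via N3)
N23: 9.4  (via N3)
N12: 10.5  (via N24)
N35: 14.2  (via N24)
Shortest route: N33–N3–N24–N35 = 14.2 ms.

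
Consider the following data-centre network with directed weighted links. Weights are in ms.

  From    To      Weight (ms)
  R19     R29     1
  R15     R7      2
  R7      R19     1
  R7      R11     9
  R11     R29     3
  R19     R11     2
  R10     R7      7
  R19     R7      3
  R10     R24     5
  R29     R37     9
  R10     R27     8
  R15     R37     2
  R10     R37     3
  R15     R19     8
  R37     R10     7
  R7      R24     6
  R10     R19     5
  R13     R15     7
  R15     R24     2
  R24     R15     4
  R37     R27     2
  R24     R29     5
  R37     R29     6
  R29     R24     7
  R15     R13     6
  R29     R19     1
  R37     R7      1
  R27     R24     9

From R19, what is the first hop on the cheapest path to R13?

R29

Candidate routes:
R19 - R29 - R24 - R15 - R13: 1+7+4+6 = 18
R19 - R7 - R24 - R15 - R13: 3+6+4+6 = 19
The minimum is 18 ms via R19 - R29 - R24 - R15 - R13.
So from R19 the first move is to R29.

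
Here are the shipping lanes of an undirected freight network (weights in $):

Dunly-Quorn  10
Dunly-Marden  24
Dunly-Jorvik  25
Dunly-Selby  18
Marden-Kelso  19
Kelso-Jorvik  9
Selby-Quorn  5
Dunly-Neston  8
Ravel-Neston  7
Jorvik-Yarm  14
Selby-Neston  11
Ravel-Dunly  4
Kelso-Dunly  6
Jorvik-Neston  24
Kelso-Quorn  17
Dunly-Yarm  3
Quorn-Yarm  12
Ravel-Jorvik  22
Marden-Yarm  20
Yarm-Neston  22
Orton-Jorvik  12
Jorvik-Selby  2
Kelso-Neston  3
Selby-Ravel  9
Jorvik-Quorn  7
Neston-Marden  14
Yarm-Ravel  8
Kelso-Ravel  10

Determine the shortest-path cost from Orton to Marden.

Candidate routes:
Orton–Jorvik–Kelso–Neston–Marden: 12+9+3+14 = 38
Orton–Jorvik–Selby–Neston–Marden: 12+2+11+14 = 39
The minimum is $38 via Orton–Jorvik–Kelso–Neston–Marden.

$38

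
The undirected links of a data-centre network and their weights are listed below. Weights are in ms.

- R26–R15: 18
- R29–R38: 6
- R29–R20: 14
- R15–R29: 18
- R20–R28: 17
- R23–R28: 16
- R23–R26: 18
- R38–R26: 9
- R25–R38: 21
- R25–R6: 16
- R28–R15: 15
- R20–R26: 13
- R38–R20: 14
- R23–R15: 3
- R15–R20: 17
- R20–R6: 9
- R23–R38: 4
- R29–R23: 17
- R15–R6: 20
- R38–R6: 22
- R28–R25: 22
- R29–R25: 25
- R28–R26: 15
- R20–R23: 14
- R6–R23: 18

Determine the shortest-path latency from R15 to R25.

Running Dijkstra from R15:
R15: 0
R23: 3  (via R15)
R38: 7  (via R23)
R29: 13  (via R38)
R28: 15  (via R15)
R26: 16  (via R38)
R20: 17  (via R15)
R6: 20  (via R15)
R25: 28  (via R38)
Shortest route: R15–R23–R38–R25 = 28 ms.

28 ms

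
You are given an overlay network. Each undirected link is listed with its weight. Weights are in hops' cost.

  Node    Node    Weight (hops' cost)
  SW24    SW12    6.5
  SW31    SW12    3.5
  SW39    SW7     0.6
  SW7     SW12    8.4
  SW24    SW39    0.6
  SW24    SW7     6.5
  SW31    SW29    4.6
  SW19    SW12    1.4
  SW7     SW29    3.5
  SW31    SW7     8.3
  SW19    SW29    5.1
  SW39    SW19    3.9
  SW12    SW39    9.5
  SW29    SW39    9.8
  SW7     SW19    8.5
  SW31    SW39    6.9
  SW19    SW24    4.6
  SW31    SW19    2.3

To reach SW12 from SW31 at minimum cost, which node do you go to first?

SW12

Enumerating some paths:
SW31 → SW12: 3.5 = 3.5
SW31 → SW19 → SW12: 2.3+1.4 = 3.7
The minimum is 3.5 hops' cost via SW31 → SW12.
So from SW31 the first move is to SW12.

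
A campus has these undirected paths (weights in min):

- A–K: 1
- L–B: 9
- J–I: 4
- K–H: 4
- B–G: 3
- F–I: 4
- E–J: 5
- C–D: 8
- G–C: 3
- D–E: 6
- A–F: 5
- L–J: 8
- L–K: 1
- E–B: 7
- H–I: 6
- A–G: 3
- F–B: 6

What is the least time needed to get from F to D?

Settle nodes by increasing distance from F:
F: 0
I: 4  (via F)
A: 5  (via F)
B: 6  (via F)
K: 6  (via A)
L: 7  (via K)
G: 8  (via A)
J: 8  (via I)
H: 10  (via I)
C: 11  (via G)
E: 13  (via B)
D: 19  (via C)
Shortest route: F → A → G → C → D = 19 min.

19 min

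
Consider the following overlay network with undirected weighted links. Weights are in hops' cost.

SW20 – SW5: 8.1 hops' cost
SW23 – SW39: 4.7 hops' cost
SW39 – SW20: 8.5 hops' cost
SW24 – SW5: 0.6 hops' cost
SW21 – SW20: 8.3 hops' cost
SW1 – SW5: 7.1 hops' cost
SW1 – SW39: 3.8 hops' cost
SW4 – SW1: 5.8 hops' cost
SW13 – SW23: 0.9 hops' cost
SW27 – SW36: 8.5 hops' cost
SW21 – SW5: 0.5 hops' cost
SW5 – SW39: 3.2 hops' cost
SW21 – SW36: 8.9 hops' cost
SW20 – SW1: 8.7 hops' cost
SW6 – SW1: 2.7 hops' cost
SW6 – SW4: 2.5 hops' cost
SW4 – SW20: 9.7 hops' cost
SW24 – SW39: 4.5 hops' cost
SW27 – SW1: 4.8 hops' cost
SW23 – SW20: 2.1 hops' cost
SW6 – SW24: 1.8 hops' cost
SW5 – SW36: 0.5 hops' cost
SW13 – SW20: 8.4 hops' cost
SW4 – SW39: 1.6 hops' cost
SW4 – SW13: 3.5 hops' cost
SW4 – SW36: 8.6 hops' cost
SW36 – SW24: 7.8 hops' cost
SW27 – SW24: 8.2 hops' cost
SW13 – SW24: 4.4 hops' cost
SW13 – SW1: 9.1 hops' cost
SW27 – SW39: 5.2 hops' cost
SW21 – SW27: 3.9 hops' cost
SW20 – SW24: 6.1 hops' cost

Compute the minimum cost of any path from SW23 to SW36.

6.4 hops' cost

Candidate routes:
SW23–SW20–SW24–SW5–SW36: 2.1+6.1+0.6+0.5 = 9.3
SW23–SW13–SW24–SW5–SW36: 0.9+4.4+0.6+0.5 = 6.4
SW23–SW39–SW5–SW36: 4.7+3.2+0.5 = 8.4
SW23–SW13–SW4–SW39–SW5–SW36: 0.9+3.5+1.6+3.2+0.5 = 9.7
Cheapest is SW23–SW13–SW24–SW5–SW36 at 6.4 hops' cost.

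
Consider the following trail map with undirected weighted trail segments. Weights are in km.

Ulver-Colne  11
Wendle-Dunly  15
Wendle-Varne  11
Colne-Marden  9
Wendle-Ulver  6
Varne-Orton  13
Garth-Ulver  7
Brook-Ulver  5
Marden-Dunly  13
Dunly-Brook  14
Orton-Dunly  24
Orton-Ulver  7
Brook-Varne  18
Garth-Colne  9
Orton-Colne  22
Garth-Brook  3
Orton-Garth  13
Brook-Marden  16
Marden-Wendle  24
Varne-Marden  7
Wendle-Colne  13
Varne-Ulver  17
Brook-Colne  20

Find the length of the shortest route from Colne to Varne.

Running Dijkstra from Colne:
Colne: 0
Garth: 9  (via Colne)
Marden: 9  (via Colne)
Ulver: 11  (via Colne)
Brook: 12  (via Garth)
Wendle: 13  (via Colne)
Varne: 16  (via Marden)
Shortest route: Colne → Marden → Varne = 16 km.

16 km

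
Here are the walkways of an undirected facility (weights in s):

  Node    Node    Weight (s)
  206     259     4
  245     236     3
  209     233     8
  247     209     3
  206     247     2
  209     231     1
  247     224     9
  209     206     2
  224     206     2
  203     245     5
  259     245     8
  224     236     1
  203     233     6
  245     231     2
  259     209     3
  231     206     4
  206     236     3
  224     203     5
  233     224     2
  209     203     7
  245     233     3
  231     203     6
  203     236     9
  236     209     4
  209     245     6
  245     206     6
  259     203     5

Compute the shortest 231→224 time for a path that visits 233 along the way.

7 s

Shortest 231→233: 231–245–233 = 5
Best 233 to 224: 233–224 costing 2
Total via 233: 5 + 2 = 7 s.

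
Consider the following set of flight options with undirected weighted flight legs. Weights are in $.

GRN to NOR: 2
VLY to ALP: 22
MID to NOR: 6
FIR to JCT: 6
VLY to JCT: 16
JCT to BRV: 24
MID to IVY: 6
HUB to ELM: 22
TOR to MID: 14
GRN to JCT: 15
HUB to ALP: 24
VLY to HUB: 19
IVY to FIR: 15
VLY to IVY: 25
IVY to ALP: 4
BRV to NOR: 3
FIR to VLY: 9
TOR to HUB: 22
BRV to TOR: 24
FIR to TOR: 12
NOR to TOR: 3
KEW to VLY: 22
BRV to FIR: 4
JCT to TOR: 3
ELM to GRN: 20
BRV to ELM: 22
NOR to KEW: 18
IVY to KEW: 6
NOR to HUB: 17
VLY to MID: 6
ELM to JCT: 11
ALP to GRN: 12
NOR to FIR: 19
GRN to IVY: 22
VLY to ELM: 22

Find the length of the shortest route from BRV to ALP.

Shortest distances from BRV:
BRV: 0
NOR: 3  (via BRV)
FIR: 4  (via BRV)
GRN: 5  (via NOR)
TOR: 6  (via NOR)
MID: 9  (via NOR)
JCT: 9  (via TOR)
VLY: 13  (via FIR)
IVY: 15  (via MID)
ALP: 17  (via GRN)
Shortest route: BRV–NOR–GRN–ALP = $17.

$17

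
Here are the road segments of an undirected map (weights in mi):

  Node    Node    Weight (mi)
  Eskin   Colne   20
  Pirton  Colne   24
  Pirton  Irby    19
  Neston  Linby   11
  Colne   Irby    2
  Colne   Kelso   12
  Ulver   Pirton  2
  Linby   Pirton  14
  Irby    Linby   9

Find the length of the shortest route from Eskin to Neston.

42 mi

Shortest distances from Eskin:
Eskin: 0
Colne: 20  (via Eskin)
Irby: 22  (via Colne)
Linby: 31  (via Irby)
Kelso: 32  (via Colne)
Pirton: 41  (via Irby)
Neston: 42  (via Linby)
Shortest route: Eskin–Colne–Irby–Linby–Neston = 42 mi.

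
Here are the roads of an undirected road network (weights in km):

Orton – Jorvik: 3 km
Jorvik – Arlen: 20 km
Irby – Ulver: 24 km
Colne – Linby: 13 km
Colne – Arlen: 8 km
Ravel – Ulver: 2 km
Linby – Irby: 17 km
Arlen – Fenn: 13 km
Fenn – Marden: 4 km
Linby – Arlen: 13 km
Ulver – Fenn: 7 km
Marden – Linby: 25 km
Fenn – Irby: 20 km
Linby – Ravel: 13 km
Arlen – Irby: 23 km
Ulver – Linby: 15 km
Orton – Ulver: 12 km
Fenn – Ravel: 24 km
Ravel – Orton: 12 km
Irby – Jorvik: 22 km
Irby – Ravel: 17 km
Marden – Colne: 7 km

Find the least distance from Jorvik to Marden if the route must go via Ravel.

Shortest Jorvik→Ravel: Jorvik–Orton–Ravel = 15
Best Ravel to Marden: Ravel–Ulver–Fenn–Marden costing 13
Total via Ravel: 15 + 13 = 28 km.

28 km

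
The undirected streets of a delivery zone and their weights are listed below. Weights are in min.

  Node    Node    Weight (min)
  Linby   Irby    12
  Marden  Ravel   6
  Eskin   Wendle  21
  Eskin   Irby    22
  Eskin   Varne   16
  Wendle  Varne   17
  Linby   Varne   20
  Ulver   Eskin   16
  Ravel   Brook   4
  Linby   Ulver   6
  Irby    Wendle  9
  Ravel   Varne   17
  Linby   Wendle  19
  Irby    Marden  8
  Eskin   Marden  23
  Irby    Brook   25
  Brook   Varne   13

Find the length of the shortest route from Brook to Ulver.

Settle nodes by increasing distance from Brook:
Brook: 0
Ravel: 4  (via Brook)
Marden: 10  (via Ravel)
Varne: 13  (via Brook)
Irby: 18  (via Marden)
Wendle: 27  (via Irby)
Eskin: 29  (via Varne)
Linby: 30  (via Irby)
Ulver: 36  (via Linby)
Shortest route: Brook → Ravel → Marden → Irby → Linby → Ulver = 36 min.

36 min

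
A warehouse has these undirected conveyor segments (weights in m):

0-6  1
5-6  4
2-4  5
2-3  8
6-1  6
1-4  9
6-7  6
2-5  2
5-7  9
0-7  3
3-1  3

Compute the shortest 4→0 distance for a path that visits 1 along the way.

16 m

Shortest 4→1: 4–1 = 9
Shortest 1→0: 1–6–0 = 7
Total via 1: 9 + 7 = 16 m.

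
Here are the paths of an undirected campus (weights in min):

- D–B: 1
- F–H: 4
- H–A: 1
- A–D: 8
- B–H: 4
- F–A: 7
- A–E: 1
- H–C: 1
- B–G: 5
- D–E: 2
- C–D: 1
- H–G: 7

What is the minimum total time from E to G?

8 min

Candidate routes:
E → D → B → G: 2+1+5 = 8
E → A → H → G: 1+1+7 = 9
The minimum is 8 min via E → D → B → G.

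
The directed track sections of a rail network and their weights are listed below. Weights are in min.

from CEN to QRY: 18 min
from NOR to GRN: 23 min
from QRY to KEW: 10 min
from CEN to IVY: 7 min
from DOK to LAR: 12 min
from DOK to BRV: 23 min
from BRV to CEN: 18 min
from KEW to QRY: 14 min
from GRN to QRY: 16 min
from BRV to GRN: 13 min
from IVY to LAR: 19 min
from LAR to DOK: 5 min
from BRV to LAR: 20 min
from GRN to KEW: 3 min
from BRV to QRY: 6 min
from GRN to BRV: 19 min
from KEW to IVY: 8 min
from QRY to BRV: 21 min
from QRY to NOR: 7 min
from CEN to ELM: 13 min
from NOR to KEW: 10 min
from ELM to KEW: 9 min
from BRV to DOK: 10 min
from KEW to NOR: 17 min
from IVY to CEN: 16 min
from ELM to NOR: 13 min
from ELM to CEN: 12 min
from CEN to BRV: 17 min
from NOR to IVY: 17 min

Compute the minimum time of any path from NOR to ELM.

46 min

Compare a few routes:
NOR–IVY–CEN–ELM: 17+16+13 = 46
NOR–KEW–IVY–CEN–ELM: 10+8+16+13 = 47
NOR–GRN–KEW–IVY–CEN–ELM: 23+3+8+16+13 = 63
Cheapest is NOR–IVY–CEN–ELM at 46 min.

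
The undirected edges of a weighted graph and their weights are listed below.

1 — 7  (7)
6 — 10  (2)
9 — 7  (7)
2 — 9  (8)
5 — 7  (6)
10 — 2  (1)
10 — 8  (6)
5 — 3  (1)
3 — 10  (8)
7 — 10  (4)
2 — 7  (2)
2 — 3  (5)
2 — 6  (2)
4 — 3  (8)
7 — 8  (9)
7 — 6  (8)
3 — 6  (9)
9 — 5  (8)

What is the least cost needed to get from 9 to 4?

17

Compare a few routes:
9–5–3–4: 8+1+8 = 17
9–7–5–3–4: 7+6+1+8 = 22
9–2–3–4: 8+5+8 = 21
Cheapest is 9–5–3–4 at 17.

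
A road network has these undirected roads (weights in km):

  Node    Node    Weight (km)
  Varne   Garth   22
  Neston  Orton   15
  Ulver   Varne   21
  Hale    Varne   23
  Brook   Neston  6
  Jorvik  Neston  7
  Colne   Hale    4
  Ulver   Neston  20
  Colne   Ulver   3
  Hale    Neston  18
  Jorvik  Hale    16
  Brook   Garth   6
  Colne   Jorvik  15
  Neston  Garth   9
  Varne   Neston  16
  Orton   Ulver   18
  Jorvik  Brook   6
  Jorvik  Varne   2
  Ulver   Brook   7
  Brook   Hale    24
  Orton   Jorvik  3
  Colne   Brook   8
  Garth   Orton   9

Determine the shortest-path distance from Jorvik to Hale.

Shortest distances from Jorvik:
Jorvik: 0
Varne: 2  (via Jorvik)
Orton: 3  (via Jorvik)
Brook: 6  (via Jorvik)
Neston: 7  (via Jorvik)
Garth: 12  (via Orton)
Ulver: 13  (via Brook)
Colne: 14  (via Brook)
Hale: 16  (via Jorvik)
Shortest route: Jorvik–Hale = 16 km.

16 km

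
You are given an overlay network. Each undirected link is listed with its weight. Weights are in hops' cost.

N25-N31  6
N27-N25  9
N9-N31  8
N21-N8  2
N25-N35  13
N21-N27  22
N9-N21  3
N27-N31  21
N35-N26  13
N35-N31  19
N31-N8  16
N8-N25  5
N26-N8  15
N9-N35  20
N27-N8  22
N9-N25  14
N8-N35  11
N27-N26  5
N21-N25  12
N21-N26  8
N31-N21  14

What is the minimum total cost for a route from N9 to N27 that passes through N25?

19 hops' cost

Best N9 to N25: N9 → N21 → N8 → N25 costing 10
Best N25 to N27: N25 → N27 costing 9
Total via N25: 10 + 9 = 19 hops' cost.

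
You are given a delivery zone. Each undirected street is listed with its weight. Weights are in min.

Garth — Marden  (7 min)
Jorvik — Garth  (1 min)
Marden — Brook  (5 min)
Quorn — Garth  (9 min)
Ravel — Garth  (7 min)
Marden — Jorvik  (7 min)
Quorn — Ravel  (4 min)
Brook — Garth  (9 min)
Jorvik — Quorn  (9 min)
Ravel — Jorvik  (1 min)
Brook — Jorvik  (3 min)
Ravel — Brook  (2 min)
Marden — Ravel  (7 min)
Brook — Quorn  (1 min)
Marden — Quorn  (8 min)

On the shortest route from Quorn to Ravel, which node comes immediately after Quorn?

Enumerating some paths:
Quorn → Brook → Jorvik → Ravel: 1+3+1 = 5
Quorn → Brook → Ravel: 1+2 = 3
Quorn → Ravel: 4 = 4
Cheapest is Quorn → Brook → Ravel at 3 min.
So from Quorn the first move is to Brook.

Brook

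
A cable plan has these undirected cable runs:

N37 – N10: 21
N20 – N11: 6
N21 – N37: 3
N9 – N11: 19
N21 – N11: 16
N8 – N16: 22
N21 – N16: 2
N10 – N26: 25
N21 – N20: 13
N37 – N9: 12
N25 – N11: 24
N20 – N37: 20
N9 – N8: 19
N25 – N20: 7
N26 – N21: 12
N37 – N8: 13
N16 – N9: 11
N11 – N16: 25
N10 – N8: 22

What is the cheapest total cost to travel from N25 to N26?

32

Shortest distances from N25:
N25: 0
N20: 7  (via N25)
N11: 13  (via N20)
N21: 20  (via N20)
N16: 22  (via N21)
N37: 23  (via N21)
N26: 32  (via N21)
Shortest route: N25–N20–N21–N26 = 32.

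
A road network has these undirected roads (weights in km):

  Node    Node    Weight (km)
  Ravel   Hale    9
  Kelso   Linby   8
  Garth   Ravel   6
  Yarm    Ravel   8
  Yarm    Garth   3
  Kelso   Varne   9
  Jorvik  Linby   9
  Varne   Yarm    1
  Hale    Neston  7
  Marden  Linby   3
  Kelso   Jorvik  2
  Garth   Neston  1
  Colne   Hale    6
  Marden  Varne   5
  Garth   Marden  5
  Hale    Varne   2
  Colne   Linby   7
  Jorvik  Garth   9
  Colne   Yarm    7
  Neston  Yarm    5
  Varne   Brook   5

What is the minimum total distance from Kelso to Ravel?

17 km

Candidate routes:
Kelso - Varne - Yarm - Garth - Ravel: 9+1+3+6 = 19
Kelso - Jorvik - Garth - Ravel: 2+9+6 = 17
Kelso - Varne - Yarm - Ravel: 9+1+8 = 18
Kelso - Varne - Hale - Ravel: 9+2+9 = 20
Cheapest is Kelso - Jorvik - Garth - Ravel at 17 km.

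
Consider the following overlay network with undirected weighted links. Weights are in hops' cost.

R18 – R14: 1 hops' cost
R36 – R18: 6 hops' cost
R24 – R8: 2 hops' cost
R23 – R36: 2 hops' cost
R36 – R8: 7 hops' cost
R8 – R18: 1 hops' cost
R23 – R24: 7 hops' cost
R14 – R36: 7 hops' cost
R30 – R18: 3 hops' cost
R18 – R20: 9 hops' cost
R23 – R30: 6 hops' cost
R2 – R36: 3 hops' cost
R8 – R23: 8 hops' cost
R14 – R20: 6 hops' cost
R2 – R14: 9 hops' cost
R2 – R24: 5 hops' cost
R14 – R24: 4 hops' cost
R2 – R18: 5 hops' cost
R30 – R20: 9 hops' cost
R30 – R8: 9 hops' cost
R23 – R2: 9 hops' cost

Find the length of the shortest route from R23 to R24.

Settle nodes by increasing distance from R23:
R23: 0
R36: 2  (via R23)
R2: 5  (via R36)
R30: 6  (via R23)
R24: 7  (via R23)
Shortest route: R23 → R24 = 7 hops' cost.

7 hops' cost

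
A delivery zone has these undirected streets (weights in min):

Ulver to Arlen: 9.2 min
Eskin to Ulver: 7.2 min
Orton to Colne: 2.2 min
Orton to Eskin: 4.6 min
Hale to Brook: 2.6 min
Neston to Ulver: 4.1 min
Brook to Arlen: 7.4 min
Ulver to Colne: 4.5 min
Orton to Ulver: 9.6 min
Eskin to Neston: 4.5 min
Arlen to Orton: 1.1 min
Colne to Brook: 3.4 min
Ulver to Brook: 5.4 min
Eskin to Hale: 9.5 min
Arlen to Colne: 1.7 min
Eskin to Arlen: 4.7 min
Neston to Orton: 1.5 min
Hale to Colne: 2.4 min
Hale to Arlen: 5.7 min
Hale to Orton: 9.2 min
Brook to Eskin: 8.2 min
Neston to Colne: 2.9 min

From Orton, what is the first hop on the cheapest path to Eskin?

Eskin

Candidate routes:
Orton - Eskin: 4.6 = 4.6
Orton - Arlen - Eskin: 1.1+4.7 = 5.8
Cheapest is Orton - Eskin at 4.6 min.
So from Orton the first move is to Eskin.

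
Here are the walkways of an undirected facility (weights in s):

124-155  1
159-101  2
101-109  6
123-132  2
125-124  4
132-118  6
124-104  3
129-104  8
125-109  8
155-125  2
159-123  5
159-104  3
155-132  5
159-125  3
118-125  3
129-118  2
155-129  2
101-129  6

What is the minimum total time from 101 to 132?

Candidate routes:
101 - 159 - 125 - 155 - 132: 2+3+2+5 = 12
101 - 129 - 155 - 132: 6+2+5 = 13
101 - 159 - 123 - 132: 2+5+2 = 9
Cheapest is 101 - 159 - 123 - 132 at 9 s.

9 s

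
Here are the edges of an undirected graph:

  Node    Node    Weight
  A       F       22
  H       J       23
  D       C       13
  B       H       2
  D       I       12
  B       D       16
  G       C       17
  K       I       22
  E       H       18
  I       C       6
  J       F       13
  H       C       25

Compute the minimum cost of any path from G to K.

Compare a few routes:
G - C - D - I - K: 17+13+12+22 = 64
G - C - I - K: 17+6+22 = 45
Cheapest is G - C - I - K at 45.

45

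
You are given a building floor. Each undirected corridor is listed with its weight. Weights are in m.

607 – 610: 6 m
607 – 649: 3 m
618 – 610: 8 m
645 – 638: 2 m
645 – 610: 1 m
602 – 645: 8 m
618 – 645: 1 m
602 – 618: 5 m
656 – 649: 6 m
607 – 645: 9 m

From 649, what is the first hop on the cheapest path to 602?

Enumerating some paths:
649 → 607 → 610 → 645 → 618 → 602: 3+6+1+1+5 = 16
649 → 607 → 610 → 645 → 602: 3+6+1+8 = 18
Cheapest is 649 → 607 → 610 → 645 → 618 → 602 at 16 m.
So from 649 the first move is to 607.

607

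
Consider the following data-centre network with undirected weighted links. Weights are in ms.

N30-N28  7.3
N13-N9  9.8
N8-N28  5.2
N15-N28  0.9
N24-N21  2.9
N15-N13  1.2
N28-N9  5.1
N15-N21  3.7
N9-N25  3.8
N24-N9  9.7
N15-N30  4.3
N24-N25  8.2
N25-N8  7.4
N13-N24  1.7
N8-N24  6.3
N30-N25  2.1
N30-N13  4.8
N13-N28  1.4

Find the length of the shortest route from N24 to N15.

2.9 ms

Enumerating some paths:
N24–N13–N15: 1.7+1.2 = 2.9
N24–N13–N28–N15: 1.7+1.4+0.9 = 4
Cheapest is N24–N13–N15 at 2.9 ms.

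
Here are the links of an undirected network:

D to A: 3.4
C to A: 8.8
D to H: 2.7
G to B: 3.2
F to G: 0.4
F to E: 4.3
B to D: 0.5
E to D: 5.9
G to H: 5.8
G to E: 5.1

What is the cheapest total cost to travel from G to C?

15.9

Shortest distances from G:
G: 0
F: 0.4  (via G)
B: 3.2  (via G)
D: 3.7  (via B)
E: 4.7  (via F)
H: 5.8  (via G)
A: 7.1  (via D)
C: 15.9  (via A)
Shortest route: G–B–D–A–C = 15.9.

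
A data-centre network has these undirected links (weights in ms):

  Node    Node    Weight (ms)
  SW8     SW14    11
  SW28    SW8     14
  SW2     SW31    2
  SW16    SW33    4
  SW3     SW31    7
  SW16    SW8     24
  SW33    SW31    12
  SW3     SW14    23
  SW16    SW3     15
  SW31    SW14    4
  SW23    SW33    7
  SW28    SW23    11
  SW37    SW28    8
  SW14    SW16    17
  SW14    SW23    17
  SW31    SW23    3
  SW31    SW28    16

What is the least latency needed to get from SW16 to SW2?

Running Dijkstra from SW16:
SW16: 0
SW33: 4  (via SW16)
SW23: 11  (via SW33)
SW31: 14  (via SW23)
SW3: 15  (via SW16)
SW2: 16  (via SW31)
Shortest route: SW16 → SW33 → SW23 → SW31 → SW2 = 16 ms.

16 ms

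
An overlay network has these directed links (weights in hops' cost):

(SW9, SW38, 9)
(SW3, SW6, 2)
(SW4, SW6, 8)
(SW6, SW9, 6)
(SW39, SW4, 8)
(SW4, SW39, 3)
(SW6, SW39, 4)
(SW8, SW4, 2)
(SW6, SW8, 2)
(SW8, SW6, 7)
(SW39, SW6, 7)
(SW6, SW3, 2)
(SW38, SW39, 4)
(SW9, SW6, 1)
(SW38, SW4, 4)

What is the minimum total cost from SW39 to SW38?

Settle nodes by increasing distance from SW39:
SW39: 0
SW6: 7  (via SW39)
SW4: 8  (via SW39)
SW8: 9  (via SW6)
SW3: 9  (via SW6)
SW9: 13  (via SW6)
SW38: 22  (via SW9)
Shortest route: SW39 → SW6 → SW9 → SW38 = 22 hops' cost.

22 hops' cost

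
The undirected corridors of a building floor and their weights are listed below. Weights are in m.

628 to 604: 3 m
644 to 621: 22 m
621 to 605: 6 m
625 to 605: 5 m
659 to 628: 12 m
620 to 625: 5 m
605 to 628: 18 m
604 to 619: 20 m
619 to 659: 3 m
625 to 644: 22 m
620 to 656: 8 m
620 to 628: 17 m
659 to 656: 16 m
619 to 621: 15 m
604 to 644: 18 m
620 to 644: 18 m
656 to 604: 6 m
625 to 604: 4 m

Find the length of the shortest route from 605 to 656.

Candidate routes:
605 - 625 - 620 - 656: 5+5+8 = 18
605 - 625 - 620 - 628 - 604 - 656: 5+5+17+3+6 = 36
605 - 625 - 604 - 656: 5+4+6 = 15
605 - 628 - 604 - 656: 18+3+6 = 27
Cheapest is 605 - 625 - 604 - 656 at 15 m.

15 m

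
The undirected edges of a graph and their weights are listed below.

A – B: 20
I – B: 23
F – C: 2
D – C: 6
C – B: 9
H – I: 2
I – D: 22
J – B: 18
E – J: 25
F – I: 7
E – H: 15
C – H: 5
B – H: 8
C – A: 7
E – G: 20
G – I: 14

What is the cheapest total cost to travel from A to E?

27

Candidate routes:
A–C–H–E: 7+5+15 = 27
A–C–F–I–H–E: 7+2+7+2+15 = 33
The minimum is 27 via A–C–H–E.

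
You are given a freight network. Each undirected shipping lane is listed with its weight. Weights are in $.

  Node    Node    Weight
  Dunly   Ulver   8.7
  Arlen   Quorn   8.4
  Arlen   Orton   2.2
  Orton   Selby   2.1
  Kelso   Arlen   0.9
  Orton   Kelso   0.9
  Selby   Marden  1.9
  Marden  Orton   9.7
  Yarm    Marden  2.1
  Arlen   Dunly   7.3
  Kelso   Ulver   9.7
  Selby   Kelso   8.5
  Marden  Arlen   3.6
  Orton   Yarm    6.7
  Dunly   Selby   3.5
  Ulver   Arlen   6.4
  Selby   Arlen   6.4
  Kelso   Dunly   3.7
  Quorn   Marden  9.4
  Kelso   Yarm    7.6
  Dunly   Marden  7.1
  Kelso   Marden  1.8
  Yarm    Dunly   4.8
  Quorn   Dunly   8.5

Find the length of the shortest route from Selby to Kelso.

Settle nodes by increasing distance from Selby:
Selby: 0
Marden: 1.9  (via Selby)
Orton: 2.1  (via Selby)
Kelso: 3  (via Orton)
Shortest route: Selby–Orton–Kelso = $3.

$3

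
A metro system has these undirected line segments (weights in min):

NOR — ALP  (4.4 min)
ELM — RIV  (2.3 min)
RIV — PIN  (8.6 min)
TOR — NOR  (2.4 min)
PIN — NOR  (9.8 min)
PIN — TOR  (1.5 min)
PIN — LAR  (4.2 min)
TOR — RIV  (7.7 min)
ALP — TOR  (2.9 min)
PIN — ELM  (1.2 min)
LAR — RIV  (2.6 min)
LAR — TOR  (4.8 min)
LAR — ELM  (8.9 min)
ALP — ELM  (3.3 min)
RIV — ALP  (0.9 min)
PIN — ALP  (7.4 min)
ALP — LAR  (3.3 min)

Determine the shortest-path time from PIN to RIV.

Enumerating some paths:
PIN → ELM → ALP → RIV: 1.2+3.3+0.9 = 5.4
PIN → TOR → ALP → RIV: 1.5+2.9+0.9 = 5.3
PIN → LAR → RIV: 4.2+2.6 = 6.8
PIN → ELM → RIV: 1.2+2.3 = 3.5
Cheapest is PIN → ELM → RIV at 3.5 min.

3.5 min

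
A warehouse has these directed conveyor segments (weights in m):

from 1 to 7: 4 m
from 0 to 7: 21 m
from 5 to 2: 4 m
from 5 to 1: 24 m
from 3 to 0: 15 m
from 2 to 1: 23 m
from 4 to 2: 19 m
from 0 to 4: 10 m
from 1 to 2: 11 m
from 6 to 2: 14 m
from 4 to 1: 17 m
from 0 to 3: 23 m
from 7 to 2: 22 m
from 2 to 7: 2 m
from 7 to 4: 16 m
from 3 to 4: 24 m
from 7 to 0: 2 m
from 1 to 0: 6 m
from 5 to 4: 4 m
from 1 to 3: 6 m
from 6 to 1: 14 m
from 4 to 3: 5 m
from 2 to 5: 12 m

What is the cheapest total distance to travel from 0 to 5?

Shortest distances from 0:
0: 0
4: 10  (via 0)
3: 15  (via 4)
7: 21  (via 0)
1: 27  (via 4)
2: 29  (via 4)
5: 41  (via 2)
Shortest route: 0 → 4 → 2 → 5 = 41 m.

41 m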